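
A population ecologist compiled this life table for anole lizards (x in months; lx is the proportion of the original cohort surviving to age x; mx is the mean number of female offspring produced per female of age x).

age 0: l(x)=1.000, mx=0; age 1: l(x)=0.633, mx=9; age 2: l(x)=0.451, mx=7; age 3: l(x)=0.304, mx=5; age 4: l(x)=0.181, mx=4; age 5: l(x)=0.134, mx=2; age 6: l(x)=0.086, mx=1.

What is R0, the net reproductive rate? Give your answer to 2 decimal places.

11.45

lx·mx by age: 0, 5.697, 3.157, 1.52, 0.724, 0.268, 0.086
R0 = Σ lx·mx = 11.452 → 11.45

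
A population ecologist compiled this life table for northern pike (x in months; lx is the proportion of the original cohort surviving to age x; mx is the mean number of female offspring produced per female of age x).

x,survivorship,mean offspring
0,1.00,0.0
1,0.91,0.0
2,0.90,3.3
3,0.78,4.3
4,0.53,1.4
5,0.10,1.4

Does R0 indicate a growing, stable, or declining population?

R0 = Σ lx·mx = 0 + 0 + 2.97 + 3.354 + 0.742 + 0.14 = 7.206
R0 > 1, so the population is growing.

growing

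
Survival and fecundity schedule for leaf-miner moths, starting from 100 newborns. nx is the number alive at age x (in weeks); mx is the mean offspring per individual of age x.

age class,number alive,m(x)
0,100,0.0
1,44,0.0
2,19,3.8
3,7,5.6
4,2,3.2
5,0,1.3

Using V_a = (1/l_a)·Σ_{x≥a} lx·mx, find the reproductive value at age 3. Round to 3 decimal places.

6.514

lx = nx/n0 = nx/100: 1, 0.44, 0.19, 0.07, 0.02, 0
lx·mx for x ≥ 3: 0.392, 0.064, 0 → sum = 0.456
V_3 = 0.456 / l_3 = 0.456 / 0.07 = 6.514286… → 6.514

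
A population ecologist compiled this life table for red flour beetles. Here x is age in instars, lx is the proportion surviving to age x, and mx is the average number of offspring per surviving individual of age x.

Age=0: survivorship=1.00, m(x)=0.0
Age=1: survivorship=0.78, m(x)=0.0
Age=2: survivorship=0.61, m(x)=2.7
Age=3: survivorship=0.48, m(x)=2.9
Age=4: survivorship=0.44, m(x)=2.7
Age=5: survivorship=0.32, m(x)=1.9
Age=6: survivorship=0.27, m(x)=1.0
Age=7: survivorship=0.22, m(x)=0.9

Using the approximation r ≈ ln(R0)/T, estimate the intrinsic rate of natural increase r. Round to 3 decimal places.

R0 = Σ lx·mx = 0 + 0 + 1.647 + 1.392 + 1.188 + 0.608 + 0.27 + 0.198 = 5.303
Σ x·lx·mx = 18.268; T = 18.268/5.303 = 3.44484…
r ≈ ln(R0)/T = ln(5.303)/3.44484… = 0.48428… → 0.484

0.484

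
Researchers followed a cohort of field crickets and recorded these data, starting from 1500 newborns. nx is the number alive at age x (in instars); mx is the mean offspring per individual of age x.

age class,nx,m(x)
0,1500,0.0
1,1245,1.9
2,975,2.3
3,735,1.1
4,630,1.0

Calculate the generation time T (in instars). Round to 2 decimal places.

lx = nx/n0 = nx/1500: 1, 0.83, 0.65, 0.49, 0.42
lx·mx: 0, 1.577, 1.495, 0.539, 0.42 → R0 = 4.031
x·lx·mx: 0, 1.577, 2.99, 1.617, 1.68 → Σ = 7.864
T = 7.864 / 4.031 = 1.950881… → 1.95

1.95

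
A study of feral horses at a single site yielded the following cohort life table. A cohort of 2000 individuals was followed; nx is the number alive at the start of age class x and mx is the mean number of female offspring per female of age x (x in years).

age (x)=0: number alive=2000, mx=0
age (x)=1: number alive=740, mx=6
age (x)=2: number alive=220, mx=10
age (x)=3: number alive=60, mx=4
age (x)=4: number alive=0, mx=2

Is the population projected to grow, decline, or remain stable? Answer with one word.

lx = nx/n0 = nx/2000: 1, 0.37, 0.11, 0.03, 0
R0 = Σ lx·mx = 0 + 2.22 + 1.1 + 0.12 + 0 = 3.44
R0 > 1, so the population is growing.

growing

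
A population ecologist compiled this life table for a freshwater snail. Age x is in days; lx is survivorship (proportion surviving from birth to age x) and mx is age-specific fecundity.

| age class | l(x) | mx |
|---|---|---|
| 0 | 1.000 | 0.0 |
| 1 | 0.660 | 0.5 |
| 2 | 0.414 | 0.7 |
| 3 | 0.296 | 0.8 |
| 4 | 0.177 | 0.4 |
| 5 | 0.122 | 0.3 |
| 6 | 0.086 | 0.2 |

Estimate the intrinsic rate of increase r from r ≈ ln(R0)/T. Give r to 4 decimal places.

R0 = Σ lx·mx = 0 + 0.33 + 0.2898 + 0.2368 + 0.0708 + 0.0366 + 0.0172 = 0.9812
Σ x·lx·mx = 2.1894; T = 2.1894/0.9812 = 2.23135…
r ≈ ln(R0)/T = ln(0.9812)/2.23135… = -0.008506… → -0.0085

-0.0085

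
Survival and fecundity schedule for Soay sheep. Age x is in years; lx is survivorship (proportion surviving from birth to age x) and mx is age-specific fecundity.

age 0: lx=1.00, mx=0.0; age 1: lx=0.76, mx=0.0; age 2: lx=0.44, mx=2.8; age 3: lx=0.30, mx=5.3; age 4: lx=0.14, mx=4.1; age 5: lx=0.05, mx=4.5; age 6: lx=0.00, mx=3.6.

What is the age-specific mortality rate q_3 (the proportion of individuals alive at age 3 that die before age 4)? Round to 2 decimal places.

0.53

q_3 = (l_3 − l_4) / l_3 = (0.3 − 0.14) / 0.3
     = 0.16 / 0.3 = 0.533333… → 0.53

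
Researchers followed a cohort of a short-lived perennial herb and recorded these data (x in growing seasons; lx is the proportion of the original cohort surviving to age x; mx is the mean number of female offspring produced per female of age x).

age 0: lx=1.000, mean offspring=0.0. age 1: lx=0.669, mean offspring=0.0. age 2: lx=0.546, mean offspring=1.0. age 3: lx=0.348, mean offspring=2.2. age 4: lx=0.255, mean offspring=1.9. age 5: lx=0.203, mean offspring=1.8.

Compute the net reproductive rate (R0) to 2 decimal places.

lx·mx by age: 0, 0, 0.546, 0.7656, 0.4845, 0.3654
R0 = Σ lx·mx = 2.1615 → 2.16

2.16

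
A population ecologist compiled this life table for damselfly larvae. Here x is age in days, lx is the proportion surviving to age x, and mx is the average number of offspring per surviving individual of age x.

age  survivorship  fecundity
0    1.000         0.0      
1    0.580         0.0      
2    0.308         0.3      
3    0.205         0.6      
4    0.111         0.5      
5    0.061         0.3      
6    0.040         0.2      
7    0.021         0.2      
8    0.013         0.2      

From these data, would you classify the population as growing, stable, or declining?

declining

R0 = Σ lx·mx = 0 + 0 + 0.0924 + 0.123 + 0.0555 + 0.0183 + 0.008 + 0.0042 + 0.0026 = 0.304
R0 < 1, so the population is declining.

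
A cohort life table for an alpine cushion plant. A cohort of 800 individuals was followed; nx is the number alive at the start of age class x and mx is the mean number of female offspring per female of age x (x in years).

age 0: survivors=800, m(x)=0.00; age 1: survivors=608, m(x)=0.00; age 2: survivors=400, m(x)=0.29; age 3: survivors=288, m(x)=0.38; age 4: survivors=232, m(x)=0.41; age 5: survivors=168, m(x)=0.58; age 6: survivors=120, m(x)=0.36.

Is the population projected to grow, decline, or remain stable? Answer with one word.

declining

lx = nx/n0 = nx/800: 1, 0.76, 0.5, 0.36, 0.29, 0.21, 0.15
R0 = Σ lx·mx = 0 + 0 + 0.145 + 0.1368 + 0.1189 + 0.1218 + 0.054 = 0.5765
R0 < 1, so the population is declining.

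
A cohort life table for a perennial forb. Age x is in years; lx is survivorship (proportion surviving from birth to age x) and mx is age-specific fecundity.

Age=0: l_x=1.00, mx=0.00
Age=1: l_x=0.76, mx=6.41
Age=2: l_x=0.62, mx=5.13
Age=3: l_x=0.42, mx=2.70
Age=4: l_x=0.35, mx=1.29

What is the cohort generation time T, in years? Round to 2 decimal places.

lx·mx: 0, 4.8716, 3.1806, 1.134, 0.4515 → R0 = 9.6377
x·lx·mx: 0, 4.8716, 6.3612, 3.402, 1.806 → Σ = 16.4408
T = 16.4408 / 9.6377 = 1.705884… → 1.71

1.71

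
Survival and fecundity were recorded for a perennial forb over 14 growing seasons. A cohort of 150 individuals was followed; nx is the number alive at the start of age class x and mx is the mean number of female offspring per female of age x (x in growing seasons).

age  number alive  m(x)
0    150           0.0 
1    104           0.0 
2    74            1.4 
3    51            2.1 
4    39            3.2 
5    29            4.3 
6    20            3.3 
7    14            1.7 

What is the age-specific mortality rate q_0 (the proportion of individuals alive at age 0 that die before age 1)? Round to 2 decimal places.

lx = nx/n0 = nx/150: 1, 0.69333…, 0.49333…, 0.34, 0.26, 0.19333…, 0.13333…, 0.09333…
q_0 = (l_0 − l_1) / l_0 = (1 − 0.693333…) / 1
     = 0.306667… / 1 = 0.306667… → 0.31

0.31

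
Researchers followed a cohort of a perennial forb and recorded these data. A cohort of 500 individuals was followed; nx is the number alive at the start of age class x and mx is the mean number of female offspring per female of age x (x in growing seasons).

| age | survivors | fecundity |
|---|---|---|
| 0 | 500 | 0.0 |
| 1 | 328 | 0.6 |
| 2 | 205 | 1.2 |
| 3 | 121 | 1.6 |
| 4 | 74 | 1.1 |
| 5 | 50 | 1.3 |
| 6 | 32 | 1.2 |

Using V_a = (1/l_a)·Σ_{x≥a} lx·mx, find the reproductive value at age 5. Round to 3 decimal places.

lx = nx/n0 = nx/500: 1, 0.656, 0.41, 0.242, 0.148, 0.1, 0.064
lx·mx for x ≥ 5: 0.13, 0.0768 → sum = 0.2068
V_5 = 0.2068 / l_5 = 0.2068 / 0.1 = 2.068 → 2.068

2.068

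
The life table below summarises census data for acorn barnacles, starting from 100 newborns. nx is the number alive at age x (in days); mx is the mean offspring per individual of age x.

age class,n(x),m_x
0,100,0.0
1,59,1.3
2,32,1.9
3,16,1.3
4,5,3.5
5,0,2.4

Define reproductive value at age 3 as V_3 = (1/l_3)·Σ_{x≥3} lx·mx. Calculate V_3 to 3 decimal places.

2.394

lx = nx/n0 = nx/100: 1, 0.59, 0.32, 0.16, 0.05, 0
lx·mx for x ≥ 3: 0.208, 0.175, 0 → sum = 0.383
V_3 = 0.383 / l_3 = 0.383 / 0.16 = 2.39375 → 2.394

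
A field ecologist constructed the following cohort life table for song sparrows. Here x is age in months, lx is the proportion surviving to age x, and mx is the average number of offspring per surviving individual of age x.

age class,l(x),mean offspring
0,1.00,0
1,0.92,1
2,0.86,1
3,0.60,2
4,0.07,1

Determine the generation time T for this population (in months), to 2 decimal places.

lx·mx: 0, 0.92, 0.86, 1.2, 0.07 → R0 = 3.05
x·lx·mx: 0, 0.92, 1.72, 3.6, 0.28 → Σ = 6.52
T = 6.52 / 3.05 = 2.137705… → 2.14

2.14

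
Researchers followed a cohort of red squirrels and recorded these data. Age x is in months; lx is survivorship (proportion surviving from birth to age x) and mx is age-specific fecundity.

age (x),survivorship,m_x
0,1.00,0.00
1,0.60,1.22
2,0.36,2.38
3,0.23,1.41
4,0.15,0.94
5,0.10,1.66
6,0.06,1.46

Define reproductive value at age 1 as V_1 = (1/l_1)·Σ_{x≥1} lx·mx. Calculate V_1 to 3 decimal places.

lx·mx for x ≥ 1: 0.732, 0.8568, 0.3243, 0.141, 0.166, 0.0876 → sum = 2.3077
V_1 = 2.3077 / l_1 = 2.3077 / 0.6 = 3.846167… → 3.846

3.846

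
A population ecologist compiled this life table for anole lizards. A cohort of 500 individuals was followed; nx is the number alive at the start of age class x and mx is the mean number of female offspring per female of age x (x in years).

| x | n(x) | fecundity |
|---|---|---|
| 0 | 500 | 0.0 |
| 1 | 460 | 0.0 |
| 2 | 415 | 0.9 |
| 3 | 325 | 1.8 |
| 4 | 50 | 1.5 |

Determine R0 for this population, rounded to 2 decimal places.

2.07

lx = nx/n0 = nx/500: 1, 0.92, 0.83, 0.65, 0.1
lx·mx by age: 0, 0, 0.747, 1.17, 0.15
R0 = Σ lx·mx = 2.067 → 2.07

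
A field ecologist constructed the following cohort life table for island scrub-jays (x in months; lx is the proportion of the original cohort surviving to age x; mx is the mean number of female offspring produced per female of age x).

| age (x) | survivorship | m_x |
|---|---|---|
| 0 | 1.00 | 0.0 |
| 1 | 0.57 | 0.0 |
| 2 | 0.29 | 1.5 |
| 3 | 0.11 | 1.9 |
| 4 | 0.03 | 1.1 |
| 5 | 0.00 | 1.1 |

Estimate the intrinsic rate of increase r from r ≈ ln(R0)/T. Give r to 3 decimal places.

-0.162

R0 = Σ lx·mx = 0 + 0 + 0.435 + 0.209 + 0.033 + 0 = 0.677
Σ x·lx·mx = 1.629; T = 1.629/0.677 = 2.4062…
r ≈ ln(R0)/T = ln(0.677)/2.4062… = -0.16212… → -0.162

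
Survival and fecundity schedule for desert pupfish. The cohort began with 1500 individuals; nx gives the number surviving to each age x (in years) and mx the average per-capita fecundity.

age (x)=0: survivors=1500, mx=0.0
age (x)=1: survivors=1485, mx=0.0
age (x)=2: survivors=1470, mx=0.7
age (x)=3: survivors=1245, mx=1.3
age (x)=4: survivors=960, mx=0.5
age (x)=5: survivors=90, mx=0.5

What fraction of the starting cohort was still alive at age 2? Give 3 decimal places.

l_2 = n_2/n_0 = 1470/1500 = 0.98 → 0.980

0.980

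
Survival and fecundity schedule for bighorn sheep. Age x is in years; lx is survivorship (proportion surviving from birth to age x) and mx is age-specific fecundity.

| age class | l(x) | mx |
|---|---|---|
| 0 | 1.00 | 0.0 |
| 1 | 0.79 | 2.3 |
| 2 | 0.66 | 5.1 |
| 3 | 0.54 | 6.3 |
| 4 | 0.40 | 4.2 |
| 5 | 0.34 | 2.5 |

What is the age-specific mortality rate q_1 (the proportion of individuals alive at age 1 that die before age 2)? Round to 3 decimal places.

q_1 = (l_1 − l_2) / l_1 = (0.79 − 0.66) / 0.79
     = 0.13 / 0.79 = 0.164557… → 0.165

0.165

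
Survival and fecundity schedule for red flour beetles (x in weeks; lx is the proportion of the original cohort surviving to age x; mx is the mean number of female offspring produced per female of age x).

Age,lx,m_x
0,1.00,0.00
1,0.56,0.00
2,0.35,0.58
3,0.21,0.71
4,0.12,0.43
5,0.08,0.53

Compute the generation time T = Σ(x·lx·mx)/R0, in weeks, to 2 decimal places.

2.85

lx·mx: 0, 0, 0.203, 0.1491, 0.0516, 0.0424 → R0 = 0.4461
x·lx·mx: 0, 0, 0.406, 0.4473, 0.2064, 0.212 → Σ = 1.2717
T = 1.2717 / 0.4461 = 2.850706… → 2.85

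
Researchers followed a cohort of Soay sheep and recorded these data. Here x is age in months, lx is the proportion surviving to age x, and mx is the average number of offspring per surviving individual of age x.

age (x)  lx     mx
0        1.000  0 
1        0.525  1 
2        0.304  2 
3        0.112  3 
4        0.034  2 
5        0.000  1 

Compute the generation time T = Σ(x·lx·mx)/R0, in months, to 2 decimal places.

lx·mx: 0, 0.525, 0.608, 0.336, 0.068, 0 → R0 = 1.537
x·lx·mx: 0, 0.525, 1.216, 1.008, 0.272, 0 → Σ = 3.021
T = 3.021 / 1.537 = 1.965517… → 1.97

1.97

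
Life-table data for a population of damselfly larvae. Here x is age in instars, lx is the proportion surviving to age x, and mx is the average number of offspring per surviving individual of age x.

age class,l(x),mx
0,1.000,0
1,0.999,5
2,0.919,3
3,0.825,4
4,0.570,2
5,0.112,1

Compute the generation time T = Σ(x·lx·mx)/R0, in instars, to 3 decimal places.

2.075

lx·mx: 0, 4.995, 2.757, 3.3, 1.14, 0.112 → R0 = 12.304
x·lx·mx: 0, 4.995, 5.514, 9.9, 4.56, 0.56 → Σ = 25.529
T = 25.529 / 12.304 = 2.074854… → 2.075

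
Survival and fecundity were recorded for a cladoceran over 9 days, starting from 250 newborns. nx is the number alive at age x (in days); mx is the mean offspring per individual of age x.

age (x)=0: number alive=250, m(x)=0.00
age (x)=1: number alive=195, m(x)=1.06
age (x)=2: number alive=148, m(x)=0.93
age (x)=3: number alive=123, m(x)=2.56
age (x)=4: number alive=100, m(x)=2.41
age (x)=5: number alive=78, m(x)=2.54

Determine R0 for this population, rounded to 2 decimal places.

4.39

lx = nx/n0 = nx/250: 1, 0.78, 0.592, 0.492, 0.4, 0.312
lx·mx by age: 0, 0.8268, 0.55056, 1.25952, 0.964, 0.79248
R0 = Σ lx·mx = 4.39336 → 4.39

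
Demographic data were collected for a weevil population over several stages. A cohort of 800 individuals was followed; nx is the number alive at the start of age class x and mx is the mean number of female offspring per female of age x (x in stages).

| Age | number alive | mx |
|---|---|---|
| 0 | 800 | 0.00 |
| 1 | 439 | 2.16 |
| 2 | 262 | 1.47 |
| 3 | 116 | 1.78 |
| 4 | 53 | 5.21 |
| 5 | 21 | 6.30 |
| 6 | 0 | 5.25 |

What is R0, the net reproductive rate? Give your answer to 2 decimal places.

2.44

lx = nx/n0 = nx/800: 1, 0.54875, 0.3275, 0.145, 0.06625, 0.02625, 0
lx·mx by age: 0, 1.1853…, 0.481425, 0.2581, 0.345163…, 0.165375…, 0
R0 = Σ lx·mx = 2.435363… → 2.44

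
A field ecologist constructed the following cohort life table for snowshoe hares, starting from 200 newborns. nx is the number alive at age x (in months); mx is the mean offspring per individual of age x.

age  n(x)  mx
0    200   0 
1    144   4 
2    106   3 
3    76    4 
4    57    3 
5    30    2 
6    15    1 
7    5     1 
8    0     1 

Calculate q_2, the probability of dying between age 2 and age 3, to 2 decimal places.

lx = nx/n0 = nx/200: 1, 0.72, 0.53, 0.38, 0.285, 0.15, 0.075, 0.025, 0
q_2 = (l_2 − l_3) / l_2 = (0.53 − 0.38) / 0.53
     = 0.15 / 0.53 = 0.283019… → 0.28

0.28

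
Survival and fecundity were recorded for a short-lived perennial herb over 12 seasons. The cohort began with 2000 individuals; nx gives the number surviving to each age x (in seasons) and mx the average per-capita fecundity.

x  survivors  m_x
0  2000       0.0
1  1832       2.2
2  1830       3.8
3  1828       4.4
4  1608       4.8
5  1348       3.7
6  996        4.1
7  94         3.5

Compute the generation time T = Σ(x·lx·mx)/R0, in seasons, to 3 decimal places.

lx = nx/n0 = nx/2000: 1, 0.916, 0.915, 0.914, 0.804, 0.674, 0.498, 0.047
lx·mx: 0, 2.0152, 3.477, 4.0216, 3.8592, 2.4938, 2.0418, 0.1645 → R0 = 18.0731
x·lx·mx: 0, 2.0152, 6.954, 12.0648, 15.4368, 12.469, 12.2508, 1.1515 → Σ = 62.3421
T = 62.3421 / 18.0731 = 3.449441… → 3.449

3.449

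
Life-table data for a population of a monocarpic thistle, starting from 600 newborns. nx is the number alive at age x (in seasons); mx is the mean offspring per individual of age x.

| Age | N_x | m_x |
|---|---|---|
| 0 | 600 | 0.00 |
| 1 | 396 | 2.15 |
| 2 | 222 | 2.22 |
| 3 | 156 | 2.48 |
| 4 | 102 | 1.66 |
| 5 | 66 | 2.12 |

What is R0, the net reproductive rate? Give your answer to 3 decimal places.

3.401

lx = nx/n0 = nx/600: 1, 0.66, 0.37, 0.26, 0.17, 0.11
lx·mx by age: 0, 1.419, 0.8214, 0.6448, 0.2822, 0.2332
R0 = Σ lx·mx = 3.4006 → 3.401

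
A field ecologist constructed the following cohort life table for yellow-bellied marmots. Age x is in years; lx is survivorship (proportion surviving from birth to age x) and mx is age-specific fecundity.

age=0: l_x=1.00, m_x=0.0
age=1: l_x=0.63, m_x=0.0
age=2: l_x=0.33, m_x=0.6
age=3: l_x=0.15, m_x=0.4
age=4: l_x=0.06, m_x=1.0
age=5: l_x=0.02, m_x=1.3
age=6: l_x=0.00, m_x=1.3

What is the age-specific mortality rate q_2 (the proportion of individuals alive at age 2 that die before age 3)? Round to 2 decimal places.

0.55

q_2 = (l_2 − l_3) / l_2 = (0.33 − 0.15) / 0.33
     = 0.18 / 0.33 = 0.545455… → 0.55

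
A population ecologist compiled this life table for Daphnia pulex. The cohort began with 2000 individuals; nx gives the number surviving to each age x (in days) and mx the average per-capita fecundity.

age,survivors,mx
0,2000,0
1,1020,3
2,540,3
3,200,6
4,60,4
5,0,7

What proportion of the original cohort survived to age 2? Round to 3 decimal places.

l_2 = n_2/n_0 = 540/2000 = 0.27 → 0.270

0.270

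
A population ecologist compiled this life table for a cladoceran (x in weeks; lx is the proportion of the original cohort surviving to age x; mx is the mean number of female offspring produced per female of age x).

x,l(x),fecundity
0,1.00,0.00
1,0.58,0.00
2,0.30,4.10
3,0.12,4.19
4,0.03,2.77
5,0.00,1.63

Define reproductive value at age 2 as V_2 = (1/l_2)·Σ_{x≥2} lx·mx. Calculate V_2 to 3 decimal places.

6.053

lx·mx for x ≥ 2: 1.23, 0.5028, 0.0831, 0 → sum = 1.8159
V_2 = 1.8159 / l_2 = 1.8159 / 0.3 = 6.053 → 6.053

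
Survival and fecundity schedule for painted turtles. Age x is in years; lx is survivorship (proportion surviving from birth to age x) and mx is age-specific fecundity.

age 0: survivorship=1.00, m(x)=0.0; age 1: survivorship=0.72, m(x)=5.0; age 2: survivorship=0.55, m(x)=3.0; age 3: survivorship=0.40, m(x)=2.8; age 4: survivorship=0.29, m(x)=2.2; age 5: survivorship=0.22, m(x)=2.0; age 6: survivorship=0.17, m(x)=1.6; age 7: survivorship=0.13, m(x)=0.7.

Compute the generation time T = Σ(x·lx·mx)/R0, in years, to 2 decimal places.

2.21

lx·mx: 0, 3.6, 1.65, 1.12, 0.638, 0.44, 0.272, 0.091 → R0 = 7.811
x·lx·mx: 0, 3.6, 3.3, 3.36, 2.552, 2.2, 1.632, 0.637 → Σ = 17.281
T = 17.281 / 7.811 = 2.212393… → 2.21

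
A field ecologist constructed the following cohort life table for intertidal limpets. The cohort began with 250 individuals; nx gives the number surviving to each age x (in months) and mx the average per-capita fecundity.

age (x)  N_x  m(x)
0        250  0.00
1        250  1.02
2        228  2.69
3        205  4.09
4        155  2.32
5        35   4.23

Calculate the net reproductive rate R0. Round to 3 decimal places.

8.858

lx = nx/n0 = nx/250: 1, 1, 0.912, 0.82, 0.62, 0.14
lx·mx by age: 0, 1.02, 2.45328, 3.3538, 1.4384, 0.5922
R0 = Σ lx·mx = 8.85768 → 8.858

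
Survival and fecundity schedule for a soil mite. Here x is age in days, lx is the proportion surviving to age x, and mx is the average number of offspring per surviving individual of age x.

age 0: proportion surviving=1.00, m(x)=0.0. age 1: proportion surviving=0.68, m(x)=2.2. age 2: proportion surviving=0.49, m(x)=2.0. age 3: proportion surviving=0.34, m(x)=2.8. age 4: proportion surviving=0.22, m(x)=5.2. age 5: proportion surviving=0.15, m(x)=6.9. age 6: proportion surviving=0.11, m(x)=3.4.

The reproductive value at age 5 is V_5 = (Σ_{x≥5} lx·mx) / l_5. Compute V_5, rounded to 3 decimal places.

9.393

lx·mx for x ≥ 5: 1.035, 0.374 → sum = 1.409
V_5 = 1.409 / l_5 = 1.409 / 0.15 = 9.393333… → 9.393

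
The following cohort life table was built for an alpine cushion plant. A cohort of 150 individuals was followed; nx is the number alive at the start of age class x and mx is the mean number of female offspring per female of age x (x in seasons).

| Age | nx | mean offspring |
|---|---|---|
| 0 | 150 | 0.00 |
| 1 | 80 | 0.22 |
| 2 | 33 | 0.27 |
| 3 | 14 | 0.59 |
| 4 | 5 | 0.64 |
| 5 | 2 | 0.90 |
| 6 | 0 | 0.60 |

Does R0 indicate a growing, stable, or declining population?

lx = nx/n0 = nx/150: 1, 0.53333…, 0.22, 0.09333…, 0.03333…, 0.01333…, 0
R0 = Σ lx·mx = 0 + 0.117333… + 0.0594 + 0.055067… + 0.021333… + 0.012… + 0 = 0.265133…
R0 < 1, so the population is declining.

declining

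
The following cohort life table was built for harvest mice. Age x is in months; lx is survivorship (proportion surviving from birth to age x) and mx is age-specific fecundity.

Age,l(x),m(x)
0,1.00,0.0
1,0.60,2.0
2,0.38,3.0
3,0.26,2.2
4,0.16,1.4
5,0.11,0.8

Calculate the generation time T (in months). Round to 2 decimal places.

lx·mx: 0, 1.2, 1.14, 0.572, 0.224, 0.088 → R0 = 3.224
x·lx·mx: 0, 1.2, 2.28, 1.716, 0.896, 0.44 → Σ = 6.532
T = 6.532 / 3.224 = 2.026055… → 2.03

2.03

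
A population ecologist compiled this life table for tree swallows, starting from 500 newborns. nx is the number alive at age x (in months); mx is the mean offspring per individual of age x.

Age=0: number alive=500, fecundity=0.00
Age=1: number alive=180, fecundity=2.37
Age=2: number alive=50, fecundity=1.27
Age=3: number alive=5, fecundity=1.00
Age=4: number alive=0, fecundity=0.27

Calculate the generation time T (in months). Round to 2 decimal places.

lx = nx/n0 = nx/500: 1, 0.36, 0.1, 0.01, 0
lx·mx: 0, 0.8532, 0.127, 0.01, 0 → R0 = 0.9902
x·lx·mx: 0, 0.8532, 0.254, 0.03, 0 → Σ = 1.1372
T = 1.1372 / 0.9902 = 1.148455… → 1.15

1.15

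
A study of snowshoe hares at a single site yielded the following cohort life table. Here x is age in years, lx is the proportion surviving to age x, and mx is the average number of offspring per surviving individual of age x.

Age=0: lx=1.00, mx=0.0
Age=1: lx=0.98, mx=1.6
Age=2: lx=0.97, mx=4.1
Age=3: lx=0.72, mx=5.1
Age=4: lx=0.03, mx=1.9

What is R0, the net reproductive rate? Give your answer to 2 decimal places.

lx·mx by age: 0, 1.568, 3.977, 3.672, 0.057
R0 = Σ lx·mx = 9.274 → 9.27

9.27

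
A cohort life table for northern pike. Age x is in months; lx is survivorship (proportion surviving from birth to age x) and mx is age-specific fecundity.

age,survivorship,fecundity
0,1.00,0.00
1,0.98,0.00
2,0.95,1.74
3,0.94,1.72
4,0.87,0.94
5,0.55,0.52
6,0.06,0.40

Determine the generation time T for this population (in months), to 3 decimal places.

2.957

lx·mx: 0, 0, 1.653, 1.6168, 0.8178, 0.286, 0.024 → R0 = 4.3976
x·lx·mx: 0, 0, 3.306, 4.8504, 3.2712, 1.43, 0.144 → Σ = 13.0016
T = 13.0016 / 4.3976 = 2.956522… → 2.957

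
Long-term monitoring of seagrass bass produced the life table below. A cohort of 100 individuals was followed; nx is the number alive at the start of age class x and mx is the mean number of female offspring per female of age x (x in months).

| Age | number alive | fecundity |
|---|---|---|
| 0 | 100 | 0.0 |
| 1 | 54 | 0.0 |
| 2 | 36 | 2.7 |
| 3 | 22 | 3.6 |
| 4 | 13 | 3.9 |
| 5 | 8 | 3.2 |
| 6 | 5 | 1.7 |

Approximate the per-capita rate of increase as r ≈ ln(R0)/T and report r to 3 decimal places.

0.308

lx = nx/n0 = nx/100: 1, 0.54, 0.36, 0.22, 0.13, 0.08, 0.05
R0 = Σ lx·mx = 0 + 0 + 0.972 + 0.792 + 0.507 + 0.256 + 0.085 = 2.612
Σ x·lx·mx = 8.138; T = 8.138/2.612 = 3.11562…
r ≈ ln(R0)/T = ln(2.612)/3.11562… = 0.30816… → 0.308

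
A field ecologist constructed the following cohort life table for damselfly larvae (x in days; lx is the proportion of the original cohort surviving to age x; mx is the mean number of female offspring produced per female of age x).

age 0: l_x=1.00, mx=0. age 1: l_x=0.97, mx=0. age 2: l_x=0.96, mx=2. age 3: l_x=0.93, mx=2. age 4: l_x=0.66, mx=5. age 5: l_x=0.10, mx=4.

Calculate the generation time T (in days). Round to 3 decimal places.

3.291

lx·mx: 0, 0, 1.92, 1.86, 3.3, 0.4 → R0 = 7.48
x·lx·mx: 0, 0, 3.84, 5.58, 13.2, 2 → Σ = 24.62
T = 24.62 / 7.48 = 3.291444… → 3.291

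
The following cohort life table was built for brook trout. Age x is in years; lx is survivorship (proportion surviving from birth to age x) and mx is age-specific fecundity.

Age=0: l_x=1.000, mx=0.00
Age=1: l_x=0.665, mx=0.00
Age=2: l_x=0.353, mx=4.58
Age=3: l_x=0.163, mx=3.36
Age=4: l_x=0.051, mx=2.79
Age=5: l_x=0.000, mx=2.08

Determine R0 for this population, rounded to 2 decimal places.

lx·mx by age: 0, 0, 1.61674, 0.54768, 0.14229, 0
R0 = Σ lx·mx = 2.30671 → 2.31

2.31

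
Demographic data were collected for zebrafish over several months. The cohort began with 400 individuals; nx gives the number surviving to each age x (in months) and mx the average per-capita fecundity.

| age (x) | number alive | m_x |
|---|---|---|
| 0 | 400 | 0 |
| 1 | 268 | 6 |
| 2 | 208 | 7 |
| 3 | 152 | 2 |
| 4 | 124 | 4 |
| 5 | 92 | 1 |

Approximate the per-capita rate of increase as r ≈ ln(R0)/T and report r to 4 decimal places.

lx = nx/n0 = nx/400: 1, 0.67, 0.52, 0.38, 0.31, 0.23
R0 = Σ lx·mx = 0 + 4.02 + 3.64 + 0.76 + 1.24 + 0.23 = 9.89
Σ x·lx·mx = 19.69; T = 19.69/9.89 = 1.9909…
r ≈ ln(R0)/T = ln(9.89)/1.9909… = 1.150999… → 1.1510

1.1510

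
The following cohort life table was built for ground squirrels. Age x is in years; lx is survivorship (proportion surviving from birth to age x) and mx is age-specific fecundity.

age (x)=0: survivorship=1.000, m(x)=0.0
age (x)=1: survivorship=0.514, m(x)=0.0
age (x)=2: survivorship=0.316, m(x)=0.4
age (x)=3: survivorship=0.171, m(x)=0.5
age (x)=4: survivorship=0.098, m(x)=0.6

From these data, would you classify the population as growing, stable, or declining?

R0 = Σ lx·mx = 0 + 0 + 0.1264 + 0.0855 + 0.0588 = 0.2707
R0 < 1, so the population is declining.

declining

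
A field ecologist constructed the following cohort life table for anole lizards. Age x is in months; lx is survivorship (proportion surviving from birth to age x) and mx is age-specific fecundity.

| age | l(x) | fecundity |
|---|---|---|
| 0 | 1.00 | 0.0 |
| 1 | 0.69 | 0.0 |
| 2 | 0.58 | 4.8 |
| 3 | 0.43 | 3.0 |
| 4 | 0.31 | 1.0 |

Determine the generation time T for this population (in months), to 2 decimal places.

2.44

lx·mx: 0, 0, 2.784, 1.29, 0.31 → R0 = 4.384
x·lx·mx: 0, 0, 5.568, 3.87, 1.24 → Σ = 10.678
T = 10.678 / 4.384 = 2.435675… → 2.44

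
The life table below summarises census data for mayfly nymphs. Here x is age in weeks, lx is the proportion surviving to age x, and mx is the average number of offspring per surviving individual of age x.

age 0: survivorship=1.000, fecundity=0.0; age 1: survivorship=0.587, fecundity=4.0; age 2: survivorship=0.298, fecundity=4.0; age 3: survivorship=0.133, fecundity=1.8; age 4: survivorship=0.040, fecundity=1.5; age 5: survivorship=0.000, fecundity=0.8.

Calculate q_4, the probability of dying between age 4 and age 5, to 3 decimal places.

q_4 = (l_4 − l_5) / l_4 = (0.04 − 0) / 0.04
     = 0.04 / 0.04 = 1 → 1.000

1.000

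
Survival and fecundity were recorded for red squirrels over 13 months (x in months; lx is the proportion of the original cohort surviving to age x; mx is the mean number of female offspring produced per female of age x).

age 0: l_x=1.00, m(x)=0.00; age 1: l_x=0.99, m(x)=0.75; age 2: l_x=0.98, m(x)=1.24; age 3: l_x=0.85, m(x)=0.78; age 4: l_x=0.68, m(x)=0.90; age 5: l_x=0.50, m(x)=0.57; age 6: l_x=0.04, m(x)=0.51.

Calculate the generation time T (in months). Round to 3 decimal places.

lx·mx: 0, 0.7425, 1.2152, 0.663, 0.612, 0.285, 0.0204 → R0 = 3.5381
x·lx·mx: 0, 0.7425, 2.4304, 1.989, 2.448, 1.425, 0.1224 → Σ = 9.1573
T = 9.1573 / 3.5381 = 2.588197… → 2.588

2.588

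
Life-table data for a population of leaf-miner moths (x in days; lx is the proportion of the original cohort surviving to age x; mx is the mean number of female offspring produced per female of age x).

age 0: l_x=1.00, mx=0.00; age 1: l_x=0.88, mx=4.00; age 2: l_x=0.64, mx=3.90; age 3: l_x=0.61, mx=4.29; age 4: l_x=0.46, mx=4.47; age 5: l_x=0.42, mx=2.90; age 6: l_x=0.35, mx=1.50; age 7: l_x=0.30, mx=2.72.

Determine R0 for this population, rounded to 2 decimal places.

lx·mx by age: 0, 3.52, 2.496, 2.6169, 2.0562, 1.218, 0.525, 0.816
R0 = Σ lx·mx = 13.2481 → 13.25

13.25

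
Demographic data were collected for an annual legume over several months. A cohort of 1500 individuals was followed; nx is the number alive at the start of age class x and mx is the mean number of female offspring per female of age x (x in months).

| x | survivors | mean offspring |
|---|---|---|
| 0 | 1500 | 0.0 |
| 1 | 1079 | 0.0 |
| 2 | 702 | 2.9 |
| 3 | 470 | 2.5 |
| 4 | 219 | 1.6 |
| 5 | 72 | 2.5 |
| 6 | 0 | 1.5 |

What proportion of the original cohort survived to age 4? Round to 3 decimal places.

l_4 = n_4/n_0 = 219/1500 = 0.146 → 0.146

0.146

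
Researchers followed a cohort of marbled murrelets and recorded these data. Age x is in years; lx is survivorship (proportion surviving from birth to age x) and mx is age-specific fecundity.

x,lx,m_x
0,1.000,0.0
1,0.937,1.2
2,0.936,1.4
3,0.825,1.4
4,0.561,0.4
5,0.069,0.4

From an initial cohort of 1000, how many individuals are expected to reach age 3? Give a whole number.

Expected survivors = N0 · l_3 = 1000 × 0.825 = 825 → 825

825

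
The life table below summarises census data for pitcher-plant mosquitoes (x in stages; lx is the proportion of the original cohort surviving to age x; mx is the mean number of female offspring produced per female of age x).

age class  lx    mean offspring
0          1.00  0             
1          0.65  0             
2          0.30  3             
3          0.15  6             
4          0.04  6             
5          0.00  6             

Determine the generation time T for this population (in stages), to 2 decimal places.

2.68

lx·mx: 0, 0, 0.9, 0.9, 0.24, 0 → R0 = 2.04
x·lx·mx: 0, 0, 1.8, 2.7, 0.96, 0 → Σ = 5.46
T = 5.46 / 2.04 = 2.676471… → 2.68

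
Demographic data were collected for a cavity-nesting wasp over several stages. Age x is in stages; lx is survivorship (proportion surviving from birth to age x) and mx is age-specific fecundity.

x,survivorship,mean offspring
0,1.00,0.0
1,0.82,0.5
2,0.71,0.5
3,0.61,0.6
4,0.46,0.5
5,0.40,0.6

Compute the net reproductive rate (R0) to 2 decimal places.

lx·mx by age: 0, 0.41, 0.355, 0.366, 0.23, 0.24
R0 = Σ lx·mx = 1.601 → 1.60

1.60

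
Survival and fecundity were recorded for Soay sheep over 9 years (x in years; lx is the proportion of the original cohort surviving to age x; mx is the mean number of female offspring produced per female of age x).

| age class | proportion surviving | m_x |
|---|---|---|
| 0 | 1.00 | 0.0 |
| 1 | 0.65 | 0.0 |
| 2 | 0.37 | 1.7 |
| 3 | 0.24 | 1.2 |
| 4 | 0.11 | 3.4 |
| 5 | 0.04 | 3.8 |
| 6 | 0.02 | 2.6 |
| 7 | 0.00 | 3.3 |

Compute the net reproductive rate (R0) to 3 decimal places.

lx·mx by age: 0, 0, 0.629, 0.288, 0.374, 0.152, 0.052, 0
R0 = Σ lx·mx = 1.495 → 1.495

1.495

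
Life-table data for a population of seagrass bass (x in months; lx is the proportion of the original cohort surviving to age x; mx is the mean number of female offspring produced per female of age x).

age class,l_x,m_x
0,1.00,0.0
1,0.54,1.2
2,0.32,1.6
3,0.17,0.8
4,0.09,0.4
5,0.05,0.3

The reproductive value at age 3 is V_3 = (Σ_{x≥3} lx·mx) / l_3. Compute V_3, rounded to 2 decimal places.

1.10

lx·mx for x ≥ 3: 0.136, 0.036, 0.015 → sum = 0.187
V_3 = 0.187 / l_3 = 0.187 / 0.17 = 1.1 → 1.10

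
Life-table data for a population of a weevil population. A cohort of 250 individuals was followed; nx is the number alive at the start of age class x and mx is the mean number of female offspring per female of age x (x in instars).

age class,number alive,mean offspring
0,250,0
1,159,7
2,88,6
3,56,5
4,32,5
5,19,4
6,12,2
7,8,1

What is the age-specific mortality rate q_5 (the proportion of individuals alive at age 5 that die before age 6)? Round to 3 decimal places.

0.368

lx = nx/n0 = nx/250: 1, 0.636, 0.352, 0.224, 0.128, 0.076, 0.048, 0.032
q_5 = (l_5 − l_6) / l_5 = (0.076 − 0.048) / 0.076
     = 0.028 / 0.076 = 0.368421… → 0.368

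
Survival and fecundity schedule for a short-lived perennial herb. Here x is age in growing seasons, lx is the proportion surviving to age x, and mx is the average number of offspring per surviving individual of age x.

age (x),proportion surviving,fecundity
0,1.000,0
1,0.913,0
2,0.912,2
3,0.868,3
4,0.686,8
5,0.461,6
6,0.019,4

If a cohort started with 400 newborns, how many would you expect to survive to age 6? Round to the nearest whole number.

Expected survivors = N0 · l_6 = 400 × 0.019 = 7.6 → 8

8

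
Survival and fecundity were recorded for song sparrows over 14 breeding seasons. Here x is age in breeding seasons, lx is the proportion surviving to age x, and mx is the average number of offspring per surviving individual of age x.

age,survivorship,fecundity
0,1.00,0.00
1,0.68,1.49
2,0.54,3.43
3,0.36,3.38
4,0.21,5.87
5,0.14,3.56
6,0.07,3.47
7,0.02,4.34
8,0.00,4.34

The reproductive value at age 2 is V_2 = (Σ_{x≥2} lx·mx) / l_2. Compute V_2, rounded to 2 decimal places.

lx·mx for x ≥ 2: 1.8522, 1.2168, 1.2327, 0.4984, 0.2429, 0.0868, 0 → sum = 5.1298
V_2 = 5.1298 / l_2 = 5.1298 / 0.54 = 9.49963… → 9.50

9.50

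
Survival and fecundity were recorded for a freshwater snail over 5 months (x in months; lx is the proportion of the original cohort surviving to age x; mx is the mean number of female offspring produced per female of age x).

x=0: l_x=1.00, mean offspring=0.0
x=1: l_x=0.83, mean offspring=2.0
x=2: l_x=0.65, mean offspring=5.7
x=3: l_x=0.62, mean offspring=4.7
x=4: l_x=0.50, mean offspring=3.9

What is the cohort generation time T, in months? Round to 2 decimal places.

lx·mx: 0, 1.66, 3.705, 2.914, 1.95 → R0 = 10.229
x·lx·mx: 0, 1.66, 7.41, 8.742, 7.8 → Σ = 25.612
T = 25.612 / 10.229 = 2.503862… → 2.50

2.50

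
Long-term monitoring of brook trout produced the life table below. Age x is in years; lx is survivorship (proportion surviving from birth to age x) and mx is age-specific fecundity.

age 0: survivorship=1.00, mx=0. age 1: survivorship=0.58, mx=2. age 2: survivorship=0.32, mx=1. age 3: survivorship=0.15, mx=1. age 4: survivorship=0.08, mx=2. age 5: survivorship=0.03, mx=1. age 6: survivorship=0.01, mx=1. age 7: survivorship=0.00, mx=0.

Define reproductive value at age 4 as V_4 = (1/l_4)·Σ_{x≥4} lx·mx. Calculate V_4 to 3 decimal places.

lx·mx for x ≥ 4: 0.16, 0.03, 0.01, 0 → sum = 0.2
V_4 = 0.2 / l_4 = 0.2 / 0.08 = 2.5 → 2.500

2.500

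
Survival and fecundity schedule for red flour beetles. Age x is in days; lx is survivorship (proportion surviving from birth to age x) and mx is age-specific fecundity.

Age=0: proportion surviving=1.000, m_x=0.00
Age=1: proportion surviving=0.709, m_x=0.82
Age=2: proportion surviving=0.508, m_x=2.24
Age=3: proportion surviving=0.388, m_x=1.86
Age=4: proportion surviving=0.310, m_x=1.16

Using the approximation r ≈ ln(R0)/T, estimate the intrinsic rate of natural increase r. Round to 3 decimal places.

R0 = Σ lx·mx = 0 + 0.58138 + 1.13792 + 0.72168 + 0.3596 = 2.80058
Σ x·lx·mx = 6.46066; T = 6.46066/2.80058 = 2.3069…
r ≈ ln(R0)/T = ln(2.80058)/2.3069… = 0.44641… → 0.446

0.446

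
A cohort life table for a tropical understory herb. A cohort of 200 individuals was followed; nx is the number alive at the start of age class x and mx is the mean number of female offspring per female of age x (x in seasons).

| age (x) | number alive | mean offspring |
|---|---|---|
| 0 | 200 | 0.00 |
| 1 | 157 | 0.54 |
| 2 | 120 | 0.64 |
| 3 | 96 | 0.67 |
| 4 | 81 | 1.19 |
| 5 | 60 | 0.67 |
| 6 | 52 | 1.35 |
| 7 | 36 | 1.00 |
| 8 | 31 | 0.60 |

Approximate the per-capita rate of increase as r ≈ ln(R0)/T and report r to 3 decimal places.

0.236

lx = nx/n0 = nx/200: 1, 0.785, 0.6, 0.48, 0.405, 0.3, 0.26, 0.18, 0.155
R0 = Σ lx·mx = 0 + 0.4239 + 0.384 + 0.3216 + 0.48195 + 0.201 + 0.351 + 0.18 + 0.093 = 2.43645
Σ x·lx·mx = 9.1995; T = 9.1995/2.43645 = 3.77578…
r ≈ ln(R0)/T = ln(2.43645)/3.77578… = 0.23586… → 0.236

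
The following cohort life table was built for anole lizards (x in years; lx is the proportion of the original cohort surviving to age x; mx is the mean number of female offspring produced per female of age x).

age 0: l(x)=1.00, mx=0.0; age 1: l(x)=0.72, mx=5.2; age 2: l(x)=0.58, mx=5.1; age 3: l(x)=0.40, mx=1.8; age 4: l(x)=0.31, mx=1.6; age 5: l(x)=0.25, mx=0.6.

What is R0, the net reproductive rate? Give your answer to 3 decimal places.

lx·mx by age: 0, 3.744, 2.958, 0.72, 0.496, 0.15
R0 = Σ lx·mx = 8.068 → 8.068

8.068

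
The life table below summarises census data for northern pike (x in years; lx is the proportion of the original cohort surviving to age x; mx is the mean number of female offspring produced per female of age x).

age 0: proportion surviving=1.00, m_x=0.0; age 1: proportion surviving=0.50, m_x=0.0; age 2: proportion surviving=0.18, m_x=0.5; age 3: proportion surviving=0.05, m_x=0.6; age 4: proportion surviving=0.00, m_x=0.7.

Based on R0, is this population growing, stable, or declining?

declining

R0 = Σ lx·mx = 0 + 0 + 0.09 + 0.03 + 0 = 0.12
R0 < 1, so the population is declining.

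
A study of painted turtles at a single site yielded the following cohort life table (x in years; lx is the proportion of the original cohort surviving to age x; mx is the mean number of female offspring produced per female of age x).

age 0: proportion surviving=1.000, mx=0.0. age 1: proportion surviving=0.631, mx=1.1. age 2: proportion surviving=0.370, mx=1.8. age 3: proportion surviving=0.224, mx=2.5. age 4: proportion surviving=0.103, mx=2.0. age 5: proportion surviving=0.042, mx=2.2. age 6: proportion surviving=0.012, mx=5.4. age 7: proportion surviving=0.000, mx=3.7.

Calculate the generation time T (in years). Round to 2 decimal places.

lx·mx: 0, 0.6941, 0.666, 0.56, 0.206, 0.0924, 0.0648, 0 → R0 = 2.2833
x·lx·mx: 0, 0.6941, 1.332, 1.68, 0.824, 0.462, 0.3888, 0 → Σ = 5.3809
T = 5.3809 / 2.2833 = 2.356633… → 2.36

2.36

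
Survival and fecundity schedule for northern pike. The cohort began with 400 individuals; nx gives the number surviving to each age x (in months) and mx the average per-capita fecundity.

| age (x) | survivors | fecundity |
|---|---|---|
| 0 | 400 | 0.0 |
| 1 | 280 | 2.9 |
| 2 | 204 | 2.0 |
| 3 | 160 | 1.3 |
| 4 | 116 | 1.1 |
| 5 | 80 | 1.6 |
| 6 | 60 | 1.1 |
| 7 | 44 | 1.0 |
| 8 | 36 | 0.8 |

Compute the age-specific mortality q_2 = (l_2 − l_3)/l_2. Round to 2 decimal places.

0.22

lx = nx/n0 = nx/400: 1, 0.7, 0.51, 0.4, 0.29, 0.2, 0.15, 0.11, 0.09
q_2 = (l_2 − l_3) / l_2 = (0.51 − 0.4) / 0.51
     = 0.11 / 0.51 = 0.215686… → 0.22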